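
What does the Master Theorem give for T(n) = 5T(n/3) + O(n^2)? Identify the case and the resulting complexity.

Master Theorem for T(n) = 5T(n/3) + O(n^2):

a = 5, b = 3, c = 2
log_b(a) = log_3(5) = 1.4650

Case 3: c = 2 > log_3(5) = 1.4650
T(n) = O(n^2) = O(n^2)

For T(n) = 5T(n/3) + O(n^2): log_3(5) = 1.4650. This is Case 3 of the Master Theorem (c > log_b(a), work dominated by root), giving O(n^2).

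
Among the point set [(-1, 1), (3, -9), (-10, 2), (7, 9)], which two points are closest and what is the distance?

Computing all pairwise distances among 4 points:

d((-1, 1), (3, -9)) = 10.7703
d((-1, 1), (-10, 2)) = 9.0554 <-- minimum
d((-1, 1), (7, 9)) = 11.3137
d((3, -9), (-10, 2)) = 17.0294
d((3, -9), (7, 9)) = 18.4391
d((-10, 2), (7, 9)) = 18.3848

Closest pair: (-1, 1) and (-10, 2) with distance 9.0554

The closest pair is (-1, 1) and (-10, 2) with Euclidean distance 9.0554. For 4 points, brute-force pairwise comparison is shown above. For large n, the divide-and-conquer algorithm (sort by x, recurse on halves, check the dividing strip) achieves O(n log n).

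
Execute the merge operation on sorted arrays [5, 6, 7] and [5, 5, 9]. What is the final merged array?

Merging process:

Compare 5 vs 5: take 5 from left. Merged: [5]
Compare 6 vs 5: take 5 from right. Merged: [5, 5]
Compare 6 vs 5: take 5 from right. Merged: [5, 5, 5]
Compare 6 vs 9: take 6 from left. Merged: [5, 5, 5, 6]
Compare 7 vs 9: take 7 from left. Merged: [5, 5, 5, 6, 7]
Append remaining from right: [9]. Merged: [5, 5, 5, 6, 7, 9]

Final merged array: [5, 5, 5, 6, 7, 9]
Total comparisons: 5

The merged array is [5, 5, 5, 6, 7, 9], requiring 5 comparisons. The merge step runs in O(n) time where n is the total number of elements.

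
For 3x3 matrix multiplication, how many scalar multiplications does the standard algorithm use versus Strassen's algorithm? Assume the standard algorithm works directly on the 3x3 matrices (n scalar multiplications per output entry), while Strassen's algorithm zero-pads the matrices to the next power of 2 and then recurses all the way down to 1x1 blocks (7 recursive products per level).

Matrix multiplication for 3x3 matrices:

Strassen's algorithm requires power-of-2 dimensions. Pad 3x3 to 4x4 (next power of 2).

Standard algorithm: 3^3 = 27 multiplications
Strassen's algorithm: 7^(log2(4)) = 7^2 = 49 multiplications
Difference: 27 - 49 = -22 (Strassen uses MORE here due to padding overhead — for small or just-over-power-of-2 n, padding can outweigh the per-level savings)

Standard: 27 multiplications (3^3). Strassen: 49 multiplications (7^2, after padding to 4x4). Strassen reduces 8 recursive multiplications to 7 at each level.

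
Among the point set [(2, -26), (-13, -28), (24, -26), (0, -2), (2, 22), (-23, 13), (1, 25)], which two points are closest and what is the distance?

Computing all pairwise distances among 7 points:

d((2, -26), (-13, -28)) = 15.1327
d((2, -26), (24, -26)) = 22.0
d((2, -26), (0, -2)) = 24.0832
d((2, -26), (2, 22)) = 48.0
d((2, -26), (-23, 13)) = 46.3249
d((2, -26), (1, 25)) = 51.0098
d((-13, -28), (24, -26)) = 37.054
d((-13, -28), (0, -2)) = 29.0689
d((-13, -28), (2, 22)) = 52.2015
d((-13, -28), (-23, 13)) = 42.2019
d((-13, -28), (1, 25)) = 54.8179
d((24, -26), (0, -2)) = 33.9411
d((24, -26), (2, 22)) = 52.8015
d((24, -26), (-23, 13)) = 61.0737
d((24, -26), (1, 25)) = 55.9464
d((0, -2), (2, 22)) = 24.0832
d((0, -2), (-23, 13)) = 27.4591
d((0, -2), (1, 25)) = 27.0185
d((2, 22), (-23, 13)) = 26.5707
d((2, 22), (1, 25)) = 3.1623 <-- minimum
d((-23, 13), (1, 25)) = 26.8328

Closest pair: (2, 22) and (1, 25) with distance 3.1623

The closest pair is (2, 22) and (1, 25) with Euclidean distance 3.1623. For 7 points, brute-force pairwise comparison is shown above. For large n, the divide-and-conquer algorithm (sort by x, recurse on halves, check the dividing strip) achieves O(n log n).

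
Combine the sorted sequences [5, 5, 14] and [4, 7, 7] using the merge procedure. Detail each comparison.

Merging process:

Compare 5 vs 4: take 4 from right. Merged: [4]
Compare 5 vs 7: take 5 from left. Merged: [4, 5]
Compare 5 vs 7: take 5 from left. Merged: [4, 5, 5]
Compare 14 vs 7: take 7 from right. Merged: [4, 5, 5, 7]
Compare 14 vs 7: take 7 from right. Merged: [4, 5, 5, 7, 7]
Append remaining from left: [14]. Merged: [4, 5, 5, 7, 7, 14]

Final merged array: [4, 5, 5, 7, 7, 14]
Total comparisons: 5

The merged array is [4, 5, 5, 7, 7, 14], requiring 5 comparisons. The merge step runs in O(n) time where n is the total number of elements.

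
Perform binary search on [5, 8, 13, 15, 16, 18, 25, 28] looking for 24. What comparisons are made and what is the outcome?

Binary search for 24 in [5, 8, 13, 15, 16, 18, 25, 28]:

lo=0, hi=7, mid=3, arr[mid]=15 -> 15 < 24, search right half
lo=4, hi=7, mid=5, arr[mid]=18 -> 18 < 24, search right half
lo=6, hi=7, mid=6, arr[mid]=25 -> 25 > 24, search left half
lo=6 > hi=5, target 24 not found

Binary search determines that 24 is not in the array after 3 comparisons. The search space was exhausted without finding the target.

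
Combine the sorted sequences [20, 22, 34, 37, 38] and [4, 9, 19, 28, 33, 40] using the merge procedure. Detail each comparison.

Merging process:

Compare 20 vs 4: take 4 from right. Merged: [4]
Compare 20 vs 9: take 9 from right. Merged: [4, 9]
Compare 20 vs 19: take 19 from right. Merged: [4, 9, 19]
Compare 20 vs 28: take 20 from left. Merged: [4, 9, 19, 20]
Compare 22 vs 28: take 22 from left. Merged: [4, 9, 19, 20, 22]
Compare 34 vs 28: take 28 from right. Merged: [4, 9, 19, 20, 22, 28]
Compare 34 vs 33: take 33 from right. Merged: [4, 9, 19, 20, 22, 28, 33]
Compare 34 vs 40: take 34 from left. Merged: [4, 9, 19, 20, 22, 28, 33, 34]
Compare 37 vs 40: take 37 from left. Merged: [4, 9, 19, 20, 22, 28, 33, 34, 37]
Compare 38 vs 40: take 38 from left. Merged: [4, 9, 19, 20, 22, 28, 33, 34, 37, 38]
Append remaining from right: [40]. Merged: [4, 9, 19, 20, 22, 28, 33, 34, 37, 38, 40]

Final merged array: [4, 9, 19, 20, 22, 28, 33, 34, 37, 38, 40]
Total comparisons: 10

The merged array is [4, 9, 19, 20, 22, 28, 33, 34, 37, 38, 40], requiring 10 comparisons. The merge step runs in O(n) time where n is the total number of elements.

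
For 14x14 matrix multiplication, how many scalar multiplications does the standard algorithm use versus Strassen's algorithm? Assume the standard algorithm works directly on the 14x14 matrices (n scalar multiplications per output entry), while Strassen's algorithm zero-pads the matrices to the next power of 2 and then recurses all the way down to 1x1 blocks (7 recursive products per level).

Matrix multiplication for 14x14 matrices:

Strassen's algorithm requires power-of-2 dimensions. Pad 14x14 to 16x16 (next power of 2).

Standard algorithm: 14^3 = 2744 multiplications
Strassen's algorithm: 7^(log2(16)) = 7^4 = 2401 multiplications
Savings: 2744 - 2401 = 343 multiplications

Standard: 2744 multiplications (14^3). Strassen: 2401 multiplications (7^4, after padding to 16x16). Strassen reduces 8 recursive multiplications to 7 at each level.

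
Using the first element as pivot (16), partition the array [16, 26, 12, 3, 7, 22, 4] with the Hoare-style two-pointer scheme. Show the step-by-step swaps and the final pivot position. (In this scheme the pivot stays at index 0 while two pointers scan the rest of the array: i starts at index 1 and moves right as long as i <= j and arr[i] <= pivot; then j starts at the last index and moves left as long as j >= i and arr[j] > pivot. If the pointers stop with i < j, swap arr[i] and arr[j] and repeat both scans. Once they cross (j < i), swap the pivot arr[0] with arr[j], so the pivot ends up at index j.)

Hoare-style two-pointer partition with pivot = 16:

Initial array: [16, 26, 12, 3, 7, 22, 4]

Pointers start at i = 1, j = 6.
i stops at index 1 (arr[1]=26 > 16), j stops at index 6 (arr[6]=4 <= 16): swap arr[1] and arr[6], array becomes [16, 4, 12, 3, 7, 22, 26]
i ends at 5, j ends at 4: the pointers have crossed (j < i), so scanning stops.

Swap pivot arr[0] with arr[4] to place pivot at position 4: [7, 4, 12, 3, 16, 22, 26]
Pivot position: 4

After partitioning with pivot 16, the array becomes [7, 4, 12, 3, 16, 22, 26]. The pivot is placed at index 4. All elements to the left of the pivot are <= 16, and all elements to the right are > 16.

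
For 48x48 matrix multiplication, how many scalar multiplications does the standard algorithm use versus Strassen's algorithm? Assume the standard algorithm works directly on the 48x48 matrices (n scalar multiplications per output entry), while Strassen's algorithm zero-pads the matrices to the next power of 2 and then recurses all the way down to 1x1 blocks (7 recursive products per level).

Matrix multiplication for 48x48 matrices:

Strassen's algorithm requires power-of-2 dimensions. Pad 48x48 to 64x64 (next power of 2).

Standard algorithm: 48^3 = 110592 multiplications
Strassen's algorithm: 7^(log2(64)) = 7^6 = 117649 multiplications
Difference: 110592 - 117649 = -7057 (Strassen uses MORE here due to padding overhead — for small or just-over-power-of-2 n, padding can outweigh the per-level savings)

Standard: 110592 multiplications (48^3). Strassen: 117649 multiplications (7^6, after padding to 64x64). Strassen reduces 8 recursive multiplications to 7 at each level.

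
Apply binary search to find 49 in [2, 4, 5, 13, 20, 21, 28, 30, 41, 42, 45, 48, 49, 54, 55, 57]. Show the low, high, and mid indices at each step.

Binary search for 49 in [2, 4, 5, 13, 20, 21, 28, 30, 41, 42, 45, 48, 49, 54, 55, 57]:

lo=0, hi=15, mid=7, arr[mid]=30 -> 30 < 49, search right half
lo=8, hi=15, mid=11, arr[mid]=48 -> 48 < 49, search right half
lo=12, hi=15, mid=13, arr[mid]=54 -> 54 > 49, search left half
lo=12, hi=12, mid=12, arr[mid]=49 -> Found target at index 12!

Binary search finds 49 at index 12 after 4 comparisons. The search repeatedly halves the search space by comparing with the middle element.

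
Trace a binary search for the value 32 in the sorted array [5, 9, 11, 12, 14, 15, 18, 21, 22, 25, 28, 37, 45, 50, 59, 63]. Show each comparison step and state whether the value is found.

Binary search for 32 in [5, 9, 11, 12, 14, 15, 18, 21, 22, 25, 28, 37, 45, 50, 59, 63]:

lo=0, hi=15, mid=7, arr[mid]=21 -> 21 < 32, search right half
lo=8, hi=15, mid=11, arr[mid]=37 -> 37 > 32, search left half
lo=8, hi=10, mid=9, arr[mid]=25 -> 25 < 32, search right half
lo=10, hi=10, mid=10, arr[mid]=28 -> 28 < 32, search right half
lo=11 > hi=10, target 32 not found

Binary search determines that 32 is not in the array after 4 comparisons. The search space was exhausted without finding the target.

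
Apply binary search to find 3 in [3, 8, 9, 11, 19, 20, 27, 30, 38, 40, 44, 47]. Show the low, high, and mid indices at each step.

Binary search for 3 in [3, 8, 9, 11, 19, 20, 27, 30, 38, 40, 44, 47]:

lo=0, hi=11, mid=5, arr[mid]=20 -> 20 > 3, search left half
lo=0, hi=4, mid=2, arr[mid]=9 -> 9 > 3, search left half
lo=0, hi=1, mid=0, arr[mid]=3 -> Found target at index 0!

Binary search finds 3 at index 0 after 3 comparisons. The search repeatedly halves the search space by comparing with the middle element.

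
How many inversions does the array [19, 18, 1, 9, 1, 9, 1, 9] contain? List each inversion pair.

Finding inversions in [19, 18, 1, 9, 1, 9, 1, 9]:

(0, 1): arr[0]=19 > arr[1]=18
(0, 2): arr[0]=19 > arr[2]=1
(0, 3): arr[0]=19 > arr[3]=9
(0, 4): arr[0]=19 > arr[4]=1
(0, 5): arr[0]=19 > arr[5]=9
(0, 6): arr[0]=19 > arr[6]=1
(0, 7): arr[0]=19 > arr[7]=9
(1, 2): arr[1]=18 > arr[2]=1
(1, 3): arr[1]=18 > arr[3]=9
(1, 4): arr[1]=18 > arr[4]=1
(1, 5): arr[1]=18 > arr[5]=9
(1, 6): arr[1]=18 > arr[6]=1
(1, 7): arr[1]=18 > arr[7]=9
(3, 4): arr[3]=9 > arr[4]=1
(3, 6): arr[3]=9 > arr[6]=1
(5, 6): arr[5]=9 > arr[6]=1

Total inversions: 16

The array has 16 inversion(s): (0,1), (0,2), (0,3), (0,4), (0,5), (0,6), (0,7), (1,2), (1,3), (1,4), (1,5), (1,6), (1,7), (3,4), (3,6), (5,6). Each pair (i,j) satisfies i < j and arr[i] > arr[j].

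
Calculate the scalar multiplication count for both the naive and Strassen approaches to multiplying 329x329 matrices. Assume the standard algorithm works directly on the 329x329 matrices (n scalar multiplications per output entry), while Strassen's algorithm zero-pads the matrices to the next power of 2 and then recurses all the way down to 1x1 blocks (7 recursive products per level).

Matrix multiplication for 329x329 matrices:

Strassen's algorithm requires power-of-2 dimensions. Pad 329x329 to 512x512 (next power of 2).

Standard algorithm: 329^3 = 35611289 multiplications
Strassen's algorithm: 7^(log2(512)) = 7^9 = 40353607 multiplications
Difference: 35611289 - 40353607 = -4742318 (Strassen uses MORE here due to padding overhead — for small or just-over-power-of-2 n, padding can outweigh the per-level savings)

Standard: 35611289 multiplications (329^3). Strassen: 40353607 multiplications (7^9, after padding to 512x512). Strassen reduces 8 recursive multiplications to 7 at each level.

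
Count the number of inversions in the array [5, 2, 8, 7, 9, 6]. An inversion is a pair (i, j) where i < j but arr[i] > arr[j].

Finding inversions in [5, 2, 8, 7, 9, 6]:

(0, 1): arr[0]=5 > arr[1]=2
(2, 3): arr[2]=8 > arr[3]=7
(2, 5): arr[2]=8 > arr[5]=6
(3, 5): arr[3]=7 > arr[5]=6
(4, 5): arr[4]=9 > arr[5]=6

Total inversions: 5

The array has 5 inversion(s): (0,1), (2,3), (2,5), (3,5), (4,5). Each pair (i,j) satisfies i < j and arr[i] > arr[j].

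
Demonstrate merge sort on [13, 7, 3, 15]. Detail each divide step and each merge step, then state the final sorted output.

Merge sort trace:

Split: [13, 7, 3, 15] -> [13, 7] and [3, 15]
  Split: [13, 7] -> [13] and [7]
  Merge: [13] + [7] -> [7, 13]
  Split: [3, 15] -> [3] and [15]
  Merge: [3] + [15] -> [3, 15]
Merge: [7, 13] + [3, 15] -> [3, 7, 13, 15]

Final sorted array: [3, 7, 13, 15]

The merge sort proceeds by recursively splitting the array and merging sorted halves.
After all merges, the sorted array is [3, 7, 13, 15].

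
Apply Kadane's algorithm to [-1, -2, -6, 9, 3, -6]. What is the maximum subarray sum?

Using Kadane's algorithm on [-1, -2, -6, 9, 3, -6]:

Scanning through the array:
Position 1 (value -2): max_ending_here = -2, max_so_far = -1
Position 2 (value -6): max_ending_here = -6, max_so_far = -1
Position 3 (value 9): max_ending_here = 9, max_so_far = 9
Position 4 (value 3): max_ending_here = 12, max_so_far = 12
Position 5 (value -6): max_ending_here = 6, max_so_far = 12

Maximum subarray: [9, 3]
Maximum sum: 12

The maximum subarray is [9, 3] with sum 12. This subarray runs from index 3 to index 4.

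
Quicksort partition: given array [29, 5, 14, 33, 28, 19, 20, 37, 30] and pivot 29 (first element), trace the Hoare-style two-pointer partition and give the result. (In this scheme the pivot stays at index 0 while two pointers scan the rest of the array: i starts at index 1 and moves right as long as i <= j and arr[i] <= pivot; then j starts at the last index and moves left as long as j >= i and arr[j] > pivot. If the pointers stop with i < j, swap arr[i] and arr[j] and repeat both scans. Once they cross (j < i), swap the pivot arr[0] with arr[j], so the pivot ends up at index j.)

Hoare-style two-pointer partition with pivot = 29:

Initial array: [29, 5, 14, 33, 28, 19, 20, 37, 30]

Pointers start at i = 1, j = 8.
i stops at index 3 (arr[3]=33 > 29), j stops at index 6 (arr[6]=20 <= 29): swap arr[3] and arr[6], array becomes [29, 5, 14, 20, 28, 19, 33, 37, 30]
i ends at 6, j ends at 5: the pointers have crossed (j < i), so scanning stops.

Swap pivot arr[0] with arr[5] to place pivot at position 5: [19, 5, 14, 20, 28, 29, 33, 37, 30]
Pivot position: 5

After partitioning with pivot 29, the array becomes [19, 5, 14, 20, 28, 29, 33, 37, 30]. The pivot is placed at index 5. All elements to the left of the pivot are <= 29, and all elements to the right are > 29.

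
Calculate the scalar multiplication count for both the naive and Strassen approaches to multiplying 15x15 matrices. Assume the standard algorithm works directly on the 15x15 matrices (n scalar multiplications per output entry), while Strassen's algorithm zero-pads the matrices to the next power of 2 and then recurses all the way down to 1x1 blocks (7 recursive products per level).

Matrix multiplication for 15x15 matrices:

Strassen's algorithm requires power-of-2 dimensions. Pad 15x15 to 16x16 (next power of 2).

Standard algorithm: 15^3 = 3375 multiplications
Strassen's algorithm: 7^(log2(16)) = 7^4 = 2401 multiplications
Savings: 3375 - 2401 = 974 multiplications

Standard: 3375 multiplications (15^3). Strassen: 2401 multiplications (7^4, after padding to 16x16). Strassen reduces 8 recursive multiplications to 7 at each level.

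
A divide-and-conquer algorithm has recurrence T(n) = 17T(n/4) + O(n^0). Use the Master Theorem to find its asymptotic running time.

Master Theorem for T(n) = 17T(n/4) + O(n^0):

a = 17, b = 4, c = 0
log_b(a) = log_4(17) = 2.0437

Case 1: c = 0 < log_4(17) = 2.0437
T(n) = O(n^(log_4 17))

For T(n) = 17T(n/4) + O(n^0): log_4(17) = 2.0437. This is Case 1 of the Master Theorem (c < log_b(a), work dominated by leaves), giving O(n^(log_4 17)).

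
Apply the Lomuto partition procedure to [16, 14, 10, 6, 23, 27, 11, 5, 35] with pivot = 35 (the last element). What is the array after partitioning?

Lomuto partition with pivot = 35:

Initial array: [16, 14, 10, 6, 23, 27, 11, 5, 35]

arr[0]=16 <= 35: swap with position 0, array becomes [16, 14, 10, 6, 23, 27, 11, 5, 35]
arr[1]=14 <= 35: swap with position 1, array becomes [16, 14, 10, 6, 23, 27, 11, 5, 35]
arr[2]=10 <= 35: swap with position 2, array becomes [16, 14, 10, 6, 23, 27, 11, 5, 35]
arr[3]=6 <= 35: swap with position 3, array becomes [16, 14, 10, 6, 23, 27, 11, 5, 35]
arr[4]=23 <= 35: swap with position 4, array becomes [16, 14, 10, 6, 23, 27, 11, 5, 35]
arr[5]=27 <= 35: swap with position 5, array becomes [16, 14, 10, 6, 23, 27, 11, 5, 35]
arr[6]=11 <= 35: swap with position 6, array becomes [16, 14, 10, 6, 23, 27, 11, 5, 35]
arr[7]=5 <= 35: swap with position 7, array becomes [16, 14, 10, 6, 23, 27, 11, 5, 35]

Place pivot at position 8: [16, 14, 10, 6, 23, 27, 11, 5, 35]
Pivot position: 8

After partitioning with pivot 35, the array becomes [16, 14, 10, 6, 23, 27, 11, 5, 35]. The pivot is placed at index 8. All elements to the left of the pivot are <= 35, and all elements to the right are > 35.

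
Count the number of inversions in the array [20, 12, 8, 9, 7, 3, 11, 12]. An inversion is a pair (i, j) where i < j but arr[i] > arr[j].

Finding inversions in [20, 12, 8, 9, 7, 3, 11, 12]:

(0, 1): arr[0]=20 > arr[1]=12
(0, 2): arr[0]=20 > arr[2]=8
(0, 3): arr[0]=20 > arr[3]=9
(0, 4): arr[0]=20 > arr[4]=7
(0, 5): arr[0]=20 > arr[5]=3
(0, 6): arr[0]=20 > arr[6]=11
(0, 7): arr[0]=20 > arr[7]=12
(1, 2): arr[1]=12 > arr[2]=8
(1, 3): arr[1]=12 > arr[3]=9
(1, 4): arr[1]=12 > arr[4]=7
(1, 5): arr[1]=12 > arr[5]=3
(1, 6): arr[1]=12 > arr[6]=11
(2, 4): arr[2]=8 > arr[4]=7
(2, 5): arr[2]=8 > arr[5]=3
(3, 4): arr[3]=9 > arr[4]=7
(3, 5): arr[3]=9 > arr[5]=3
(4, 5): arr[4]=7 > arr[5]=3

Total inversions: 17

The array has 17 inversion(s): (0,1), (0,2), (0,3), (0,4), (0,5), (0,6), (0,7), (1,2), (1,3), (1,4), (1,5), (1,6), (2,4), (2,5), (3,4), (3,5), (4,5). Each pair (i,j) satisfies i < j and arr[i] > arr[j].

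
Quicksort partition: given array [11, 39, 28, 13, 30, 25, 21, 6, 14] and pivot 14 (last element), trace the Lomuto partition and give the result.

Lomuto partition with pivot = 14:

Initial array: [11, 39, 28, 13, 30, 25, 21, 6, 14]

arr[0]=11 <= 14: swap with position 0, array becomes [11, 39, 28, 13, 30, 25, 21, 6, 14]
arr[1]=39 > 14: no swap
arr[2]=28 > 14: no swap
arr[3]=13 <= 14: swap with position 1, array becomes [11, 13, 28, 39, 30, 25, 21, 6, 14]
arr[4]=30 > 14: no swap
arr[5]=25 > 14: no swap
arr[6]=21 > 14: no swap
arr[7]=6 <= 14: swap with position 2, array becomes [11, 13, 6, 39, 30, 25, 21, 28, 14]

Place pivot at position 3: [11, 13, 6, 14, 30, 25, 21, 28, 39]
Pivot position: 3

After partitioning with pivot 14, the array becomes [11, 13, 6, 14, 30, 25, 21, 28, 39]. The pivot is placed at index 3. All elements to the left of the pivot are <= 14, and all elements to the right are > 14.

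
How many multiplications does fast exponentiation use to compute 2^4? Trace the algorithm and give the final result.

Computing 2^4 by squaring (build up from 2^1; each line after the first costs one multiplication):

2^1 = 2
2^2 = (2^1)^2 = 2^2 = 4
2^4 = (2^2)^2 = 4^2 = 16

Result: 16
Multiplications needed: 2 (2 lines after 2^1)

2^4 = 16. Using exponentiation by squaring, this requires 2 multiplications. The key idea: if the exponent is even, square the half-power; if odd, multiply by the base once.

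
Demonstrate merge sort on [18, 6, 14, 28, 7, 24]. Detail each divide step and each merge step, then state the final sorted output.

Merge sort trace:

Split: [18, 6, 14, 28, 7, 24] -> [18, 6, 14] and [28, 7, 24]
  Split: [18, 6, 14] -> [18] and [6, 14]
    Split: [6, 14] -> [6] and [14]
    Merge: [6] + [14] -> [6, 14]
  Merge: [18] + [6, 14] -> [6, 14, 18]
  Split: [28, 7, 24] -> [28] and [7, 24]
    Split: [7, 24] -> [7] and [24]
    Merge: [7] + [24] -> [7, 24]
  Merge: [28] + [7, 24] -> [7, 24, 28]
Merge: [6, 14, 18] + [7, 24, 28] -> [6, 7, 14, 18, 24, 28]

Final sorted array: [6, 7, 14, 18, 24, 28]

The merge sort proceeds by recursively splitting the array and merging sorted halves.
After all merges, the sorted array is [6, 7, 14, 18, 24, 28].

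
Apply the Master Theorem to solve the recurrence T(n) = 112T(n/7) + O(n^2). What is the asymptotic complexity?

Master Theorem for T(n) = 112T(n/7) + O(n^2):

a = 112, b = 7, c = 2
log_b(a) = log_7(112) = 2.4248

Case 1: c = 2 < log_7(112) = 2.4248
T(n) = O(n^(log_7 112))

For T(n) = 112T(n/7) + O(n^2): log_7(112) = 2.4248. This is Case 1 of the Master Theorem (c < log_b(a), work dominated by leaves), giving O(n^(log_7 112)).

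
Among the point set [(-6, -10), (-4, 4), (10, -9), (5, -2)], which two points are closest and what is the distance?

Computing all pairwise distances among 4 points:

d((-6, -10), (-4, 4)) = 14.1421
d((-6, -10), (10, -9)) = 16.0312
d((-6, -10), (5, -2)) = 13.6015
d((-4, 4), (10, -9)) = 19.105
d((-4, 4), (5, -2)) = 10.8167
d((10, -9), (5, -2)) = 8.6023 <-- minimum

Closest pair: (10, -9) and (5, -2) with distance 8.6023

The closest pair is (10, -9) and (5, -2) with Euclidean distance 8.6023. For 4 points, brute-force pairwise comparison is shown above. For large n, the divide-and-conquer algorithm (sort by x, recurse on halves, check the dividing strip) achieves O(n log n).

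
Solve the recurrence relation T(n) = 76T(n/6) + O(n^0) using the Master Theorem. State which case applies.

Master Theorem for T(n) = 76T(n/6) + O(n^0):

a = 76, b = 6, c = 0
log_b(a) = log_6(76) = 2.4170

Case 1: c = 0 < log_6(76) = 2.4170
T(n) = O(n^(log_6 76))

For T(n) = 76T(n/6) + O(n^0): log_6(76) = 2.4170. This is Case 1 of the Master Theorem (c < log_b(a), work dominated by leaves), giving O(n^(log_6 76)).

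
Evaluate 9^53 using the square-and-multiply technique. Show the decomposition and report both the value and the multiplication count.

Computing 9^53 by squaring (build up from 9^1; each line after the first costs one multiplication):

9^1 = 9
9^2 = (9^1)^2 = 9^2 = 81
9^3 = 9 * 9^2 = 9 * 81 = 729
9^6 = (9^3)^2 = 729^2 = 531441
9^12 = (9^6)^2 = 531441^2 = 282429536481
9^13 = 9 * 9^12 = 9 * 282429536481 = 2541865828329
9^26 = (9^13)^2 = 2541865828329^2 = 6461081889226673298932241
9^52 = (9^26)^2 = 6461081889226673298932241^2 = 41745579179292917813953351511015323088870709282081
9^53 = 9 * 9^52 = 9 * 41745579179292917813953351511015323088870709282081 = 375710212613636260325580163599137907799836383538729

Result: 375710212613636260325580163599137907799836383538729
Multiplications needed: 8 (8 lines after 9^1)

9^53 = 375710212613636260325580163599137907799836383538729. Using exponentiation by squaring, this requires 8 multiplications. The key idea: if the exponent is even, square the half-power; if odd, multiply by the base once.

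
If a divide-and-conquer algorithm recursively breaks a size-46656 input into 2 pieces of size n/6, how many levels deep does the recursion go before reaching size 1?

For divide and conquer with division factor 6:

Problem sizes at each level:
Level 0: 46656
Level 1: 7776
Level 2: 1296
Level 3: 216
Level 4: 36
Level 5: 6
Level 6: 1

The root is level 0 and the size-1 base case is level 6 (the tree spans levels 0 through 6, i.e. 7 levels counting the root), so the depth is the number of divisions: log_6(46656) = 6

The recursion tree depth is log_6(46656) = 6. At each level, the problem size is divided by 6, so it takes 6 divisions to reduce to a base case of size 1. The algorithm makes 2 recursive calls at each level.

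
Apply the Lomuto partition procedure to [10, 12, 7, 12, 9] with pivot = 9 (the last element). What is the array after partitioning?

Lomuto partition with pivot = 9:

Initial array: [10, 12, 7, 12, 9]

arr[0]=10 > 9: no swap
arr[1]=12 > 9: no swap
arr[2]=7 <= 9: swap with position 0, array becomes [7, 12, 10, 12, 9]
arr[3]=12 > 9: no swap

Place pivot at position 1: [7, 9, 10, 12, 12]
Pivot position: 1

After partitioning with pivot 9, the array becomes [7, 9, 10, 12, 12]. The pivot is placed at index 1. All elements to the left of the pivot are <= 9, and all elements to the right are > 9.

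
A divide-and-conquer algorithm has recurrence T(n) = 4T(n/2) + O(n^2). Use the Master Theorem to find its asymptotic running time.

Master Theorem for T(n) = 4T(n/2) + O(n^2):

a = 4, b = 2, c = 2
log_b(a) = log_2(4) = 2.0000

Case 2: c = 2 = log_2(4) = 2.0000
T(n) = O(n^2 log n) = O(n^2 log n)

For T(n) = 4T(n/2) + O(n^2): log_2(4) = 2.0000. This is Case 2 of the Master Theorem (c = log_b(a), equal work at all levels), giving O(n^2 log n).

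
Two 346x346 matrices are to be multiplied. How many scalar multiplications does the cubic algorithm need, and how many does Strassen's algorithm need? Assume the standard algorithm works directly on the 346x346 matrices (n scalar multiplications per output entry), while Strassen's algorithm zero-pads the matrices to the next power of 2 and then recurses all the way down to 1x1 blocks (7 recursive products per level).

Matrix multiplication for 346x346 matrices:

Strassen's algorithm requires power-of-2 dimensions. Pad 346x346 to 512x512 (next power of 2).

Standard algorithm: 346^3 = 41421736 multiplications
Strassen's algorithm: 7^(log2(512)) = 7^9 = 40353607 multiplications
Savings: 41421736 - 40353607 = 1068129 multiplications

Standard: 41421736 multiplications (346^3). Strassen: 40353607 multiplications (7^9, after padding to 512x512). Strassen reduces 8 recursive multiplications to 7 at each level.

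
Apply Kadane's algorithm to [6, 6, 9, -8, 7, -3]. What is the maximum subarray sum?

Using Kadane's algorithm on [6, 6, 9, -8, 7, -3]:

Scanning through the array:
Position 1 (value 6): max_ending_here = 12, max_so_far = 12
Position 2 (value 9): max_ending_here = 21, max_so_far = 21
Position 3 (value -8): max_ending_here = 13, max_so_far = 21
Position 4 (value 7): max_ending_here = 20, max_so_far = 21
Position 5 (value -3): max_ending_here = 17, max_so_far = 21

Maximum subarray: [6, 6, 9]
Maximum sum: 21

The maximum subarray is [6, 6, 9] with sum 21. This subarray runs from index 0 to index 2.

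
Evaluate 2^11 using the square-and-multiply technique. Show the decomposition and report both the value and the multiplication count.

Computing 2^11 by squaring (build up from 2^1; each line after the first costs one multiplication):

2^1 = 2
2^2 = (2^1)^2 = 2^2 = 4
2^4 = (2^2)^2 = 4^2 = 16
2^5 = 2 * 2^4 = 2 * 16 = 32
2^10 = (2^5)^2 = 32^2 = 1024
2^11 = 2 * 2^10 = 2 * 1024 = 2048

Result: 2048
Multiplications needed: 5 (5 lines after 2^1)

2^11 = 2048. Using exponentiation by squaring, this requires 5 multiplications. The key idea: if the exponent is even, square the half-power; if odd, multiply by the base once.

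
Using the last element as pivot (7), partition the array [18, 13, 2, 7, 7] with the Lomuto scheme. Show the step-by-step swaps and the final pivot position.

Lomuto partition with pivot = 7:

Initial array: [18, 13, 2, 7, 7]

arr[0]=18 > 7: no swap
arr[1]=13 > 7: no swap
arr[2]=2 <= 7: swap with position 0, array becomes [2, 13, 18, 7, 7]
arr[3]=7 <= 7: swap with position 1, array becomes [2, 7, 18, 13, 7]

Place pivot at position 2: [2, 7, 7, 13, 18]
Pivot position: 2

After partitioning with pivot 7, the array becomes [2, 7, 7, 13, 18]. The pivot is placed at index 2. All elements to the left of the pivot are <= 7, and all elements to the right are > 7.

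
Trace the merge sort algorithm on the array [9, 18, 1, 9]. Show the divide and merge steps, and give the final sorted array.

Merge sort trace:

Split: [9, 18, 1, 9] -> [9, 18] and [1, 9]
  Split: [9, 18] -> [9] and [18]
  Merge: [9] + [18] -> [9, 18]
  Split: [1, 9] -> [1] and [9]
  Merge: [1] + [9] -> [1, 9]
Merge: [9, 18] + [1, 9] -> [1, 9, 9, 18]

Final sorted array: [1, 9, 9, 18]

The merge sort proceeds by recursively splitting the array and merging sorted halves.
After all merges, the sorted array is [1, 9, 9, 18].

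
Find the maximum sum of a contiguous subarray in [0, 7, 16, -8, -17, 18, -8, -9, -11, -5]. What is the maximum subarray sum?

Using Kadane's algorithm on [0, 7, 16, -8, -17, 18, -8, -9, -11, -5]:

Scanning through the array:
Position 1 (value 7): max_ending_here = 7, max_so_far = 7
Position 2 (value 16): max_ending_here = 23, max_so_far = 23
Position 3 (value -8): max_ending_here = 15, max_so_far = 23
Position 4 (value -17): max_ending_here = -2, max_so_far = 23
Position 5 (value 18): max_ending_here = 18, max_so_far = 23
Position 6 (value -8): max_ending_here = 10, max_so_far = 23
Position 7 (value -9): max_ending_here = 1, max_so_far = 23
Position 8 (value -11): max_ending_here = -10, max_so_far = 23
Position 9 (value -5): max_ending_here = -5, max_so_far = 23

Maximum subarray: [0, 7, 16]
Maximum sum: 23

The maximum subarray is [0, 7, 16] with sum 23. This subarray runs from index 0 to index 2.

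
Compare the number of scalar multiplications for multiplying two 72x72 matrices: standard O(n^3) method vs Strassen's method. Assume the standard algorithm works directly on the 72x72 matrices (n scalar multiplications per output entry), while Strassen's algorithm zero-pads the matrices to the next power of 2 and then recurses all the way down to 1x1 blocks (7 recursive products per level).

Matrix multiplication for 72x72 matrices:

Strassen's algorithm requires power-of-2 dimensions. Pad 72x72 to 128x128 (next power of 2).

Standard algorithm: 72^3 = 373248 multiplications
Strassen's algorithm: 7^(log2(128)) = 7^7 = 823543 multiplications
Difference: 373248 - 823543 = -450295 (Strassen uses MORE here due to padding overhead — for small or just-over-power-of-2 n, padding can outweigh the per-level savings)

Standard: 373248 multiplications (72^3). Strassen: 823543 multiplications (7^7, after padding to 128x128). Strassen reduces 8 recursive multiplications to 7 at each level.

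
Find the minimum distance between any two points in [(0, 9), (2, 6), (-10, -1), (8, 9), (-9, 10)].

Computing all pairwise distances among 5 points:

d((0, 9), (2, 6)) = 3.6056 <-- minimum
d((0, 9), (-10, -1)) = 14.1421
d((0, 9), (8, 9)) = 8.0
d((0, 9), (-9, 10)) = 9.0554
d((2, 6), (-10, -1)) = 13.8924
d((2, 6), (8, 9)) = 6.7082
d((2, 6), (-9, 10)) = 11.7047
d((-10, -1), (8, 9)) = 20.5913
d((-10, -1), (-9, 10)) = 11.0454
d((8, 9), (-9, 10)) = 17.0294

Closest pair: (0, 9) and (2, 6) with distance 3.6056

The closest pair is (0, 9) and (2, 6) with Euclidean distance 3.6056. For 5 points, brute-force pairwise comparison is shown above. For large n, the divide-and-conquer algorithm (sort by x, recurse on halves, check the dividing strip) achieves O(n log n).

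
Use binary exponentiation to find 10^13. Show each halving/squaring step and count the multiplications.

Computing 10^13 by squaring (build up from 10^1; each line after the first costs one multiplication):

10^1 = 10
10^2 = (10^1)^2 = 10^2 = 100
10^3 = 10 * 10^2 = 10 * 100 = 1000
10^6 = (10^3)^2 = 1000^2 = 1000000
10^12 = (10^6)^2 = 1000000^2 = 1000000000000
10^13 = 10 * 10^12 = 10 * 1000000000000 = 10000000000000

Result: 10000000000000
Multiplications needed: 5 (5 lines after 10^1)

10^13 = 10000000000000. Using exponentiation by squaring, this requires 5 multiplications. The key idea: if the exponent is even, square the half-power; if odd, multiply by the base once.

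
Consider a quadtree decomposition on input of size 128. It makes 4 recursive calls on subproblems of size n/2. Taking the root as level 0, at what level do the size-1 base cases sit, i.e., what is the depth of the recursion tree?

For divide and conquer with division factor 2:

Problem sizes at each level:
Level 0: 128
Level 1: 64
Level 2: 32
Level 3: 16
Level 4: 8
Level 5: 4
Level 6: 2
Level 7: 1

The root is level 0 and the size-1 base case is level 7 (the tree spans levels 0 through 7, i.e. 8 levels counting the root), so the depth is the number of divisions: log_2(128) = 7

The recursion tree depth is log_2(128) = 7. At each level, the problem size is divided by 2, so it takes 7 divisions to reduce to a base case of size 1. The algorithm makes 4 recursive calls at each level.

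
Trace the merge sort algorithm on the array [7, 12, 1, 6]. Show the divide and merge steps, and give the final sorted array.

Merge sort trace:

Split: [7, 12, 1, 6] -> [7, 12] and [1, 6]
  Split: [7, 12] -> [7] and [12]
  Merge: [7] + [12] -> [7, 12]
  Split: [1, 6] -> [1] and [6]
  Merge: [1] + [6] -> [1, 6]
Merge: [7, 12] + [1, 6] -> [1, 6, 7, 12]

Final sorted array: [1, 6, 7, 12]

The merge sort proceeds by recursively splitting the array and merging sorted halves.
After all merges, the sorted array is [1, 6, 7, 12].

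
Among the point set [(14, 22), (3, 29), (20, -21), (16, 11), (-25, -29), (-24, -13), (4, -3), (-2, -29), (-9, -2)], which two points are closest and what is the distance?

Computing all pairwise distances among 9 points:

d((14, 22), (3, 29)) = 13.0384
d((14, 22), (20, -21)) = 43.4166
d((14, 22), (16, 11)) = 11.1803 <-- minimum
d((14, 22), (-25, -29)) = 64.2028
d((14, 22), (-24, -13)) = 51.6624
d((14, 22), (4, -3)) = 26.9258
d((14, 22), (-2, -29)) = 53.4509
d((14, 22), (-9, -2)) = 33.2415
d((3, 29), (20, -21)) = 52.811
d((3, 29), (16, 11)) = 22.2036
d((3, 29), (-25, -29)) = 64.405
d((3, 29), (-24, -13)) = 49.93
d((3, 29), (4, -3)) = 32.0156
d((3, 29), (-2, -29)) = 58.2151
d((3, 29), (-9, -2)) = 33.2415
d((20, -21), (16, 11)) = 32.249
d((20, -21), (-25, -29)) = 45.7056
d((20, -21), (-24, -13)) = 44.7214
d((20, -21), (4, -3)) = 24.0832
d((20, -21), (-2, -29)) = 23.4094
d((20, -21), (-9, -2)) = 34.6699
d((16, 11), (-25, -29)) = 57.28
d((16, 11), (-24, -13)) = 46.6476
d((16, 11), (4, -3)) = 18.4391
d((16, 11), (-2, -29)) = 43.8634
d((16, 11), (-9, -2)) = 28.178
d((-25, -29), (-24, -13)) = 16.0312
d((-25, -29), (4, -3)) = 38.9487
d((-25, -29), (-2, -29)) = 23.0
d((-25, -29), (-9, -2)) = 31.3847
d((-24, -13), (4, -3)) = 29.7321
d((-24, -13), (-2, -29)) = 27.2029
d((-24, -13), (-9, -2)) = 18.6011
d((4, -3), (-2, -29)) = 26.6833
d((4, -3), (-9, -2)) = 13.0384
d((-2, -29), (-9, -2)) = 27.8927

Closest pair: (14, 22) and (16, 11) with distance 11.1803

The closest pair is (14, 22) and (16, 11) with Euclidean distance 11.1803. For 9 points, brute-force pairwise comparison is shown above. For large n, the divide-and-conquer algorithm (sort by x, recurse on halves, check the dividing strip) achieves O(n log n).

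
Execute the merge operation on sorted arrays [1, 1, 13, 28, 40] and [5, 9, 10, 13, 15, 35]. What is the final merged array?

Merging process:

Compare 1 vs 5: take 1 from left. Merged: [1]
Compare 1 vs 5: take 1 from left. Merged: [1, 1]
Compare 13 vs 5: take 5 from right. Merged: [1, 1, 5]
Compare 13 vs 9: take 9 from right. Merged: [1, 1, 5, 9]
Compare 13 vs 10: take 10 from right. Merged: [1, 1, 5, 9, 10]
Compare 13 vs 13: take 13 from left. Merged: [1, 1, 5, 9, 10, 13]
Compare 28 vs 13: take 13 from right. Merged: [1, 1, 5, 9, 10, 13, 13]
Compare 28 vs 15: take 15 from right. Merged: [1, 1, 5, 9, 10, 13, 13, 15]
Compare 28 vs 35: take 28 from left. Merged: [1, 1, 5, 9, 10, 13, 13, 15, 28]
Compare 40 vs 35: take 35 from right. Merged: [1, 1, 5, 9, 10, 13, 13, 15, 28, 35]
Append remaining from left: [40]. Merged: [1, 1, 5, 9, 10, 13, 13, 15, 28, 35, 40]

Final merged array: [1, 1, 5, 9, 10, 13, 13, 15, 28, 35, 40]
Total comparisons: 10

The merged array is [1, 1, 5, 9, 10, 13, 13, 15, 28, 35, 40], requiring 10 comparisons. The merge step runs in O(n) time where n is the total number of elements.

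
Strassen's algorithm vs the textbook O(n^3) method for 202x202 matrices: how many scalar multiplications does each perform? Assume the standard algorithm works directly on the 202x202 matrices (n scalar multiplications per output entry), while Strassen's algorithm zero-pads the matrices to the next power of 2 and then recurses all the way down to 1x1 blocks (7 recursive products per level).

Matrix multiplication for 202x202 matrices:

Strassen's algorithm requires power-of-2 dimensions. Pad 202x202 to 256x256 (next power of 2).

Standard algorithm: 202^3 = 8242408 multiplications
Strassen's algorithm: 7^(log2(256)) = 7^8 = 5764801 multiplications
Savings: 8242408 - 5764801 = 2477607 multiplications

Standard: 8242408 multiplications (202^3). Strassen: 5764801 multiplications (7^8, after padding to 256x256). Strassen reduces 8 recursive multiplications to 7 at each level.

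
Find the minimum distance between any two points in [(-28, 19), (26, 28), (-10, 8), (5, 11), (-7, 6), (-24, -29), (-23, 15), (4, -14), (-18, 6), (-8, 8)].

Computing all pairwise distances among 10 points:

d((-28, 19), (26, 28)) = 54.7449
d((-28, 19), (-10, 8)) = 21.095
d((-28, 19), (5, 11)) = 33.9559
d((-28, 19), (-7, 6)) = 24.6982
d((-28, 19), (-24, -29)) = 48.1664
d((-28, 19), (-23, 15)) = 6.4031
d((-28, 19), (4, -14)) = 45.9674
d((-28, 19), (-18, 6)) = 16.4012
d((-28, 19), (-8, 8)) = 22.8254
d((26, 28), (-10, 8)) = 41.1825
d((26, 28), (5, 11)) = 27.0185
d((26, 28), (-7, 6)) = 39.6611
d((26, 28), (-24, -29)) = 75.8222
d((26, 28), (-23, 15)) = 50.6952
d((26, 28), (4, -14)) = 47.4131
d((26, 28), (-18, 6)) = 49.1935
d((26, 28), (-8, 8)) = 39.4462
d((-10, 8), (5, 11)) = 15.2971
d((-10, 8), (-7, 6)) = 3.6056
d((-10, 8), (-24, -29)) = 39.5601
d((-10, 8), (-23, 15)) = 14.7648
d((-10, 8), (4, -14)) = 26.0768
d((-10, 8), (-18, 6)) = 8.2462
d((-10, 8), (-8, 8)) = 2.0 <-- minimum
d((5, 11), (-7, 6)) = 13.0
d((5, 11), (-24, -29)) = 49.4065
d((5, 11), (-23, 15)) = 28.2843
d((5, 11), (4, -14)) = 25.02
d((5, 11), (-18, 6)) = 23.5372
d((5, 11), (-8, 8)) = 13.3417
d((-7, 6), (-24, -29)) = 38.9102
d((-7, 6), (-23, 15)) = 18.3576
d((-7, 6), (4, -14)) = 22.8254
d((-7, 6), (-18, 6)) = 11.0
d((-7, 6), (-8, 8)) = 2.2361
d((-24, -29), (-23, 15)) = 44.0114
d((-24, -29), (4, -14)) = 31.7648
d((-24, -29), (-18, 6)) = 35.5106
d((-24, -29), (-8, 8)) = 40.3113
d((-23, 15), (4, -14)) = 39.6232
d((-23, 15), (-18, 6)) = 10.2956
d((-23, 15), (-8, 8)) = 16.5529
d((4, -14), (-18, 6)) = 29.7321
d((4, -14), (-8, 8)) = 25.0599
d((-18, 6), (-8, 8)) = 10.198

Closest pair: (-10, 8) and (-8, 8) with distance 2.0

The closest pair is (-10, 8) and (-8, 8) with Euclidean distance 2.0. For 10 points, brute-force pairwise comparison is shown above. For large n, the divide-and-conquer algorithm (sort by x, recurse on halves, check the dividing strip) achieves O(n log n).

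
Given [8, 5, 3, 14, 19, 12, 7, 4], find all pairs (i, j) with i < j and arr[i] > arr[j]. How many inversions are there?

Finding inversions in [8, 5, 3, 14, 19, 12, 7, 4]:

(0, 1): arr[0]=8 > arr[1]=5
(0, 2): arr[0]=8 > arr[2]=3
(0, 6): arr[0]=8 > arr[6]=7
(0, 7): arr[0]=8 > arr[7]=4
(1, 2): arr[1]=5 > arr[2]=3
(1, 7): arr[1]=5 > arr[7]=4
(3, 5): arr[3]=14 > arr[5]=12
(3, 6): arr[3]=14 > arr[6]=7
(3, 7): arr[3]=14 > arr[7]=4
(4, 5): arr[4]=19 > arr[5]=12
(4, 6): arr[4]=19 > arr[6]=7
(4, 7): arr[4]=19 > arr[7]=4
(5, 6): arr[5]=12 > arr[6]=7
(5, 7): arr[5]=12 > arr[7]=4
(6, 7): arr[6]=7 > arr[7]=4

Total inversions: 15

The array has 15 inversion(s): (0,1), (0,2), (0,6), (0,7), (1,2), (1,7), (3,5), (3,6), (3,7), (4,5), (4,6), (4,7), (5,6), (5,7), (6,7). Each pair (i,j) satisfies i < j and arr[i] > arr[j].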